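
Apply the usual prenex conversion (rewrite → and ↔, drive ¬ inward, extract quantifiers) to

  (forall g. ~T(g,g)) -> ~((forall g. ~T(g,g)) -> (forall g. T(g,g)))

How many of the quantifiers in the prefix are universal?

First replace A → B with ¬A ∨ B.
  ~(forall g. ~T(g,g)) | ~(~(forall g. ~T(g,g)) | (forall g. T(g,g)))
Drive negations inward (¬∀x A ≡ ∃x ¬A, ¬∃x A ≡ ∀x ¬A, De Morgan for ∧/∨):
  (exists g. T(g,g)) | (forall g. ~T(g,g)) & (exists g. ~T(g,g))
Give each quantifier a distinct variable: g↦u, g↦z.
  (exists g. T(g,g)) | (forall u. ~T(u,u)) & (exists z. ~T(z,z))
Pull the quantifiers to the front (each side's bound variable is not free in the other side):
  exists g. forall u. exists z. (T(g,g) | ~T(u,u) & ~T(z,z))
The prefix is exists g forall u exists z: 1 universal, 2 existential.

1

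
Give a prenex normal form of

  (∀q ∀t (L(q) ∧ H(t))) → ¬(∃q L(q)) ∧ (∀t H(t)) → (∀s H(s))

∃q ∃t ∃a ∃x ∀s (¬L(q) ∨ ¬H(t) ∨ L(a) ∨ ¬H(x) ∨ H(s))

First replace A → B with ¬A ∨ B.
  ¬(∀q ∀t (L(q) ∧ H(t))) ∨ ¬(¬(∃q L(q)) ∧ (∀t H(t))) ∨ (∀s H(s))
Move each ¬ inward, flipping quantifiers it crosses:
  (∃q ∃t (¬L(q) ∨ ¬H(t))) ∨ (∃q L(q)) ∨ (∃t ¬H(t)) ∨ (∀s H(s))
Standardize variables apart so no two quantifiers bind the same name: q↦a, t↦x.
  (∃q ∃t (¬L(q) ∨ ¬H(t))) ∨ (∃a L(a)) ∨ (∃x ¬H(x)) ∨ (∀s H(s))
Pull the quantifiers to the front (each side's bound variable is not free in the other side):
  ∃q ∃t ∃a ∃x ∀s (¬L(q) ∨ ¬H(t) ∨ L(a) ∨ ¬H(x) ∨ H(s))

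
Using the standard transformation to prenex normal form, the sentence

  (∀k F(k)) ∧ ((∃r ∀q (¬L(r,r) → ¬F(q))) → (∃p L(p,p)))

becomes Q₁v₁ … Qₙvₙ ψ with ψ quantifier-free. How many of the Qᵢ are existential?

Eliminate → and ↔ using ¬ and ∨.
  (∀k F(k)) ∧ (¬(∃r ∀q (¬¬L(r,r) ∨ ¬F(q))) ∨ (∃p L(p,p)))
Push ¬ through the quantifiers and connectives to reach negation normal form:
  (∀k F(k)) ∧ ((∀r ∃q (¬L(r,r) ∧ F(q))) ∨ (∃p L(p,p)))
All bound variables are already distinct, so no renaming is needed.
Extract every quantifier outward, since the variables are now distinct and don't occur free across branches:
  ∀k ∀r ∃q ∃p (F(k) ∧ (¬L(r,r) ∧ F(q) ∨ L(p,p)))
The prefix is ∀k ∀r ∃q ∃p: 2 universal, 2 existential.

2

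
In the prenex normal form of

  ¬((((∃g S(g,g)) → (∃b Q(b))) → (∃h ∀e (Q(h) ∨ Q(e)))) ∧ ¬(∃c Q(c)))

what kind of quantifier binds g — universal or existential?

universal

First replace A → B with ¬A ∨ B.
  ¬((¬(¬(∃g S(g,g)) ∨ (∃b Q(b))) ∨ (∃h ∀e (Q(h) ∨ Q(e)))) ∧ ¬(∃c Q(c)))
Drive negations inward (¬∀x A ≡ ∃x ¬A, ¬∃x A ≡ ∀x ¬A, De Morgan for ∧/∨):
  ((∀g ¬S(g,g)) ∨ (∃b Q(b))) ∧ (∀h ∃e (¬Q(h) ∧ ¬Q(e))) ∨ (∃c Q(c))
All bound variables are already distinct, so no renaming is needed.
Extract every quantifier outward, since the variables are now distinct and don't occur free across branches:
  ∀g ∃b ∀h ∃e ∃c ((¬S(g,g) ∨ Q(b)) ∧ ¬Q(h) ∧ ¬Q(e) ∨ Q(c))
The quantifier ∃g sits under an odd number of negations (counting the antecedent side of each →), so it flips to ∀g.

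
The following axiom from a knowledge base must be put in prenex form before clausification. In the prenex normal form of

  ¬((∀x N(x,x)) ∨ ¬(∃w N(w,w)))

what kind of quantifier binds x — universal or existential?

Move each ¬ inward, flipping quantifiers it crosses:
  (∃x ¬N(x,x)) ∧ (∃w N(w,w))
All bound variables are already distinct, so no renaming is needed.
Extract every quantifier outward, since the variables are now distinct and don't occur free across branches:
  ∃x ∃w (¬N(x,x) ∧ N(w,w))
The quantifier ∀x sits under an odd number of negations, so it flips to ∃x.

existential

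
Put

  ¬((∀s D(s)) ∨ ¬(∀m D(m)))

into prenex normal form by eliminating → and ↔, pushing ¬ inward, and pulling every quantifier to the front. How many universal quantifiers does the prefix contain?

Push ¬ through the quantifiers and connectives to reach negation normal form:
  (∃s ¬D(s)) ∧ (∀m D(m))
All bound variables are already distinct, so no renaming is needed.
Finally move all quantifiers to the prefix:
  ∃s ∀m (¬D(s) ∧ D(m))
The prefix is ∃s ∀m: 1 universal, 1 existential.

1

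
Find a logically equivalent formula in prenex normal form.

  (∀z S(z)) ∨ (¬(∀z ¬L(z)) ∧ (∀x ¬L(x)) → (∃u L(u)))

First replace A → B with ¬A ∨ B.
  (∀z S(z)) ∨ ¬(¬(∀z ¬L(z)) ∧ (∀x ¬L(x))) ∨ (∃u L(u))
Drive negations inward (¬∀x A ≡ ∃x ¬A, ¬∃x A ≡ ∀x ¬A, De Morgan for ∧/∨):
  (∀z S(z)) ∨ (∀z ¬L(z)) ∨ (∃x L(x)) ∨ (∃u L(u))
Standardize variables apart so no two quantifiers bind the same name: z↦t.
  (∀z S(z)) ∨ (∀t ¬L(t)) ∨ (∃x L(x)) ∨ (∃u L(u))
Pull the quantifiers to the front (each side's bound variable is not free in the other side):
  ∀z ∀t ∃x ∃u (S(z) ∨ ¬L(t) ∨ L(x) ∨ L(u))

∀z ∀t ∃x ∃u (S(z) ∨ ¬L(t) ∨ L(x) ∨ L(u))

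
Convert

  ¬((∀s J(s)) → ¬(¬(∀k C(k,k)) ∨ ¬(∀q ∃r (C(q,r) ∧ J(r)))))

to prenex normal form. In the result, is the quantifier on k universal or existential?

existential

First replace A → B with ¬A ∨ B.
  ¬(¬(∀s J(s)) ∨ ¬(¬(∀k C(k,k)) ∨ ¬(∀q ∃r (C(q,r) ∧ J(r)))))
Push ¬ through the quantifiers and connectives to reach negation normal form:
  (∀s J(s)) ∧ ((∃k ¬C(k,k)) ∨ (∃q ∀r (¬C(q,r) ∨ ¬J(r))))
Finally move all quantifiers to the prefix:
  ∀s ∃k ∃q ∀r (J(s) ∧ (¬C(k,k) ∨ ¬C(q,r) ∨ ¬J(r)))
The quantifier ∀k sits under an odd number of negations (counting the antecedent side of each →), so it flips to ∃k.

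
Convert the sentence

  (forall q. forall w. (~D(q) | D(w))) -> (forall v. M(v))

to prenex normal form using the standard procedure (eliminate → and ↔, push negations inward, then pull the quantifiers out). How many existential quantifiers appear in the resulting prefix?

2

Eliminate → and ↔ using ¬ and ∨.
  ~(forall q. forall w. (~D(q) | D(w))) | (forall v. M(v))
Drive negations inward (¬∀x A ≡ ∃x ¬A, ¬∃x A ≡ ∀x ¬A, De Morgan for ∧/∨):
  (exists q. exists w. (D(q) & ~D(w))) | (forall v. M(v))
Finally move all quantifiers to the prefix:
  exists q. exists w. forall v. (D(q) & ~D(w) | M(v))
The prefix is exists q exists w forall v: 1 universal, 2 existential.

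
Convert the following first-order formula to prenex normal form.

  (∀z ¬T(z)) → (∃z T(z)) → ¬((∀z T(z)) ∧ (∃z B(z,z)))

Rewrite implications/biconditionals: A → B as ¬A ∨ B.
  ¬(∀z ¬T(z)) ∨ ¬(∃z T(z)) ∨ ¬((∀z T(z)) ∧ (∃z B(z,z)))
Move each ¬ inward, flipping quantifiers it crosses:
  (∃z T(z)) ∨ (∀z ¬T(z)) ∨ (∃z ¬T(z)) ∨ (∀z ¬B(z,z))
Give each quantifier a distinct variable: z↦b, z↦p, z↦x.
  (∃z T(z)) ∨ (∀b ¬T(b)) ∨ (∃p ¬T(p)) ∨ (∀x ¬B(x,x))
Extract every quantifier outward, since the variables are now distinct and don't occur free across branches:
  ∃z ∀b ∃p ∀x (T(z) ∨ ¬T(b) ∨ ¬T(p) ∨ ¬B(x,x))

∃z ∀b ∃p ∀x (T(z) ∨ ¬T(b) ∨ ¬T(p) ∨ ¬B(x,x))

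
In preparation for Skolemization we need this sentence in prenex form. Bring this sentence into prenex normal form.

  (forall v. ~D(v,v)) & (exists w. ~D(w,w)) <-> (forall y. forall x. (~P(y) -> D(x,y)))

exists v. forall w. forall y. forall x. exists t. exists u. forall s. exists u1. ((D(v,v) | D(w,w) | P(y) | D(x,y)) & (~P(t) & ~D(u,t) | ~D(s,s) & ~D(u1,u1)))

Rewrite implications/biconditionals: A → B as ¬A ∨ B; A ↔ B as (¬A ∨ B) ∧ (¬B ∨ A).
  (~((forall v. ~D(v,v)) & (exists w. ~D(w,w))) | (forall y. forall x. (~~P(y) | D(x,y)))) & (~(forall y. forall x. (~~P(y) | D(x,y))) | (forall v. ~D(v,v)) & (exists w. ~D(w,w)))
Move each ¬ inward, flipping quantifiers it crosses:
  ((exists v. D(v,v)) | (forall w. D(w,w)) | (forall y. forall x. (P(y) | D(x,y)))) & ((exists y. exists x. (~P(y) & ~D(x,y))) | (forall v. ~D(v,v)) & (exists w. ~D(w,w)))
Give each quantifier a distinct variable: y↦t, x↦u, v↦s, w↦u1.
  ((exists v. D(v,v)) | (forall w. D(w,w)) | (forall y. forall x. (P(y) | D(x,y)))) & ((exists t. exists u. (~P(t) & ~D(u,t))) | (forall s. ~D(s,s)) & (exists u1. ~D(u1,u1)))
Finally move all quantifiers to the prefix:
  exists v. forall w. forall y. forall x. exists t. exists u. forall s. exists u1. ((D(v,v) | D(w,w) | P(y) | D(x,y)) & (~P(t) & ~D(u,t) | ~D(s,s) & ~D(u1,u1)))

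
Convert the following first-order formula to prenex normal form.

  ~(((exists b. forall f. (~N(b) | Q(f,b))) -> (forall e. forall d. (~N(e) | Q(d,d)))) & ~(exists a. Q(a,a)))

Eliminate → and ↔ using ¬ and ∨.
  ~((~(exists b. forall f. (~N(b) | Q(f,b))) | (forall e. forall d. (~N(e) | Q(d,d)))) & ~(exists a. Q(a,a)))
Drive negations inward (¬∀x A ≡ ∃x ¬A, ¬∃x A ≡ ∀x ¬A, De Morgan for ∧/∨):
  (exists b. forall f. (~N(b) | Q(f,b))) & (exists e. exists d. (N(e) & ~Q(d,d))) | (exists a. Q(a,a))
Finally move all quantifiers to the prefix:
  exists b. forall f. exists e. exists d. exists a. ((~N(b) | Q(f,b)) & N(e) & ~Q(d,d) | Q(a,a))

exists b. forall f. exists e. exists d. exists a. ((~N(b) | Q(f,b)) & N(e) & ~Q(d,d) | Q(a,a))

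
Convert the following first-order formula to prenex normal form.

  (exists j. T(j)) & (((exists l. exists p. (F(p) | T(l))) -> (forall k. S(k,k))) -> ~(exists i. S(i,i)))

exists j. exists l. exists p. exists k. forall i. (T(j) & ((F(p) | T(l)) & ~S(k,k) | ~S(i,i)))

Rewrite implications/biconditionals: A → B as ¬A ∨ B.
  (exists j. T(j)) & (~(~(exists l. exists p. (F(p) | T(l))) | (forall k. S(k,k))) | ~(exists i. S(i,i)))
Move each ¬ inward, flipping quantifiers it crosses:
  (exists j. T(j)) & ((exists l. exists p. (F(p) | T(l))) & (exists k. ~S(k,k)) | (forall i. ~S(i,i)))
Finally move all quantifiers to the prefix:
  exists j. exists l. exists p. exists k. forall i. (T(j) & ((F(p) | T(l)) & ~S(k,k) | ~S(i,i)))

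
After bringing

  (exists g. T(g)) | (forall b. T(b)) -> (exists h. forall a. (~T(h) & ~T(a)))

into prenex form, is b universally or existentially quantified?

First replace A → B with ¬A ∨ B.
  ~((exists g. T(g)) | (forall b. T(b))) | (exists h. forall a. (~T(h) & ~T(a)))
Drive negations inward (¬∀x A ≡ ∃x ¬A, ¬∃x A ≡ ∀x ¬A, De Morgan for ∧/∨):
  (forall g. ~T(g)) & (exists b. ~T(b)) | (exists h. forall a. (~T(h) & ~T(a)))
All bound variables are already distinct, so no renaming is needed.
Finally move all quantifiers to the prefix:
  forall g. exists b. exists h. forall a. (~T(g) & ~T(b) | ~T(h) & ~T(a))
The quantifier forall b sits under an odd number of negations (counting the antecedent side of each →), so it flips to exists b.

existential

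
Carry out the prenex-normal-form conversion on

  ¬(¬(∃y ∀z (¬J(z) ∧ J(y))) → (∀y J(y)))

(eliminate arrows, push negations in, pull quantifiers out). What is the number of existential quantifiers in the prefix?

Rewrite implications/biconditionals: A → B as ¬A ∨ B.
  ¬(¬¬(∃y ∀z (¬J(z) ∧ J(y))) ∨ (∀y J(y)))
Move each ¬ inward, flipping quantifiers it crosses:
  (∀y ∃z (J(z) ∨ ¬J(y))) ∧ (∃y ¬J(y))
Give each quantifier a distinct variable: y↦w.
  (∀y ∃z (J(z) ∨ ¬J(y))) ∧ (∃w ¬J(w))
Extract every quantifier outward, since the variables are now distinct and don't occur free across branches:
  ∀y ∃z ∃w ((J(z) ∨ ¬J(y)) ∧ ¬J(w))
The prefix is ∀y ∃z ∃w: 1 universal, 2 existential.

2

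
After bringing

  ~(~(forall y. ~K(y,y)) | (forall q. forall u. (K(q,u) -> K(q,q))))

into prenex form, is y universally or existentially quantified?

universal

Eliminate → and ↔ using ¬ and ∨.
  ~(~(forall y. ~K(y,y)) | (forall q. forall u. (~K(q,u) | K(q,q))))
Push ¬ through the quantifiers and connectives to reach negation normal form:
  (forall y. ~K(y,y)) & (exists q. exists u. (K(q,u) & ~K(q,q)))
Pull the quantifiers to the front (each side's bound variable is not free in the other side):
  forall y. exists q. exists u. (~K(y,y) & K(q,u) & ~K(q,q))
The quantifier forall y sits under an even number of negations (counting the antecedent side of each →), so it remains universal.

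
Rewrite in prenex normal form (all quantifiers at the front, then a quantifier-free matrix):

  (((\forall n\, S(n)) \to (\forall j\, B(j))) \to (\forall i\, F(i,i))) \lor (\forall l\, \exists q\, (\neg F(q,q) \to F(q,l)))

\forall n\, \exists j\, \forall i\, \forall l\, \exists q\, (S(n) \land \neg B(j) \lor F(i,i) \lor F(q,q) \lor F(q,l))

Rewrite implications/biconditionals: A → B as ¬A ∨ B.
  \neg (\neg (\forall n\, S(n)) \lor (\forall j\, B(j))) \lor (\forall i\, F(i,i)) \lor (\forall l\, \exists q\, (\neg \neg F(q,q) \lor F(q,l)))
Drive negations inward (¬∀x A ≡ ∃x ¬A, ¬∃x A ≡ ∀x ¬A, De Morgan for ∧/∨):
  (\forall n\, S(n)) \land (\exists j\, \neg B(j)) \lor (\forall i\, F(i,i)) \lor (\forall l\, \exists q\, (F(q,q) \lor F(q,l)))
Pull the quantifiers to the front (each side's bound variable is not free in the other side):
  \forall n\, \exists j\, \forall i\, \forall l\, \exists q\, (S(n) \land \neg B(j) \lor F(i,i) \lor F(q,q) \lor F(q,l))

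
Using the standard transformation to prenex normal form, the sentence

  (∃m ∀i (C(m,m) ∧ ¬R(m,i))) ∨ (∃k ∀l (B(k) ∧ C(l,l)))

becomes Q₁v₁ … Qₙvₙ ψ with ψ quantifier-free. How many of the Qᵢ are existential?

All bound variables are already distinct, so no renaming is needed.
Extract every quantifier outward, since the variables are now distinct and don't occur free across branches:
  ∃m ∀i ∃k ∀l (C(m,m) ∧ ¬R(m,i) ∨ B(k) ∧ C(l,l))
The prefix is ∃m ∀i ∃k ∀l: 2 universal, 2 existential.

2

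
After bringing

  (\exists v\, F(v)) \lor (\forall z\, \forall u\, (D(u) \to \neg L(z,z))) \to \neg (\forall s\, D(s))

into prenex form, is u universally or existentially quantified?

existential

First replace A → B with ¬A ∨ B.
  \neg ((\exists v\, F(v)) \lor (\forall z\, \forall u\, (\neg D(u) \lor \neg L(z,z)))) \lor \neg (\forall s\, D(s))
Move each ¬ inward, flipping quantifiers it crosses:
  (\forall v\, \neg F(v)) \land (\exists z\, \exists u\, (D(u) \land L(z,z))) \lor (\exists s\, \neg D(s))
All bound variables are already distinct, so no renaming is needed.
Extract every quantifier outward, since the variables are now distinct and don't occur free across branches:
  \forall v\, \exists z\, \exists u\, \exists s\, (\neg F(v) \land D(u) \land L(z,z) \lor \neg D(s))
The quantifier \forall u sits under an odd number of negations (counting the antecedent side of each →), so it flips to \exists u.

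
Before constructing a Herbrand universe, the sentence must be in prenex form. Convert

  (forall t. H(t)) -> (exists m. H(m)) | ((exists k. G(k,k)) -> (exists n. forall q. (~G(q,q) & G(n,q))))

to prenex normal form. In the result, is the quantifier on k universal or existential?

Rewrite implications/biconditionals: A → B as ¬A ∨ B.
  ~(forall t. H(t)) | (exists m. H(m)) | ~(exists k. G(k,k)) | (exists n. forall q. (~G(q,q) & G(n,q)))
Drive negations inward (¬∀x A ≡ ∃x ¬A, ¬∃x A ≡ ∀x ¬A, De Morgan for ∧/∨):
  (exists t. ~H(t)) | (exists m. H(m)) | (forall k. ~G(k,k)) | (exists n. forall q. (~G(q,q) & G(n,q)))
All bound variables are already distinct, so no renaming is needed.
Extract every quantifier outward, since the variables are now distinct and don't occur free across branches:
  exists t. exists m. forall k. exists n. forall q. (~H(t) | H(m) | ~G(k,k) | ~G(q,q) & G(n,q))
The quantifier exists k sits under an odd number of negations (counting the antecedent side of each →), so it flips to forall k.

universal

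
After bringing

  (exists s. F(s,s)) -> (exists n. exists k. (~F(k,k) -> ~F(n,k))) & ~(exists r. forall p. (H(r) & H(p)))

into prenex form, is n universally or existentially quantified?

existential

Eliminate → and ↔ using ¬ and ∨.
  ~(exists s. F(s,s)) | (exists n. exists k. (~~F(k,k) | ~F(n,k))) & ~(exists r. forall p. (H(r) & H(p)))
Drive negations inward (¬∀x A ≡ ∃x ¬A, ¬∃x A ≡ ∀x ¬A, De Morgan for ∧/∨):
  (forall s. ~F(s,s)) | (exists n. exists k. (F(k,k) | ~F(n,k))) & (forall r. exists p. (~H(r) | ~H(p)))
All bound variables are already distinct, so no renaming is needed.
Pull the quantifiers to the front (each side's bound variable is not free in the other side):
  forall s. exists n. exists k. forall r. exists p. (~F(s,s) | (F(k,k) | ~F(n,k)) & (~H(r) | ~H(p)))
The quantifier exists n sits under an even number of negations (counting the antecedent side of each →), so it remains existential.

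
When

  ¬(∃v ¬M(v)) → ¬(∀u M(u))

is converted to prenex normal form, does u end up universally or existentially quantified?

existential

Rewrite implications/biconditionals: A → B as ¬A ∨ B.
  ¬¬(∃v ¬M(v)) ∨ ¬(∀u M(u))
Push ¬ through the quantifiers and connectives to reach negation normal form:
  (∃v ¬M(v)) ∨ (∃u ¬M(u))
Extract every quantifier outward, since the variables are now distinct and don't occur free across branches:
  ∃v ∃u (¬M(v) ∨ ¬M(u))
The quantifier ∀u sits under an odd number of negations (counting the antecedent side of each →), so it flips to ∃u.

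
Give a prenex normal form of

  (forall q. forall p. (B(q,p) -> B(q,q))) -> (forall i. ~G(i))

Eliminate → and ↔ using ¬ and ∨.
  ~(forall q. forall p. (~B(q,p) | B(q,q))) | (forall i. ~G(i))
Push ¬ through the quantifiers and connectives to reach negation normal form:
  (exists q. exists p. (B(q,p) & ~B(q,q))) | (forall i. ~G(i))
Extract every quantifier outward, since the variables are now distinct and don't occur free across branches:
  exists q. exists p. forall i. (B(q,p) & ~B(q,q) | ~G(i))

exists q. exists p. forall i. (B(q,p) & ~B(q,q) | ~G(i))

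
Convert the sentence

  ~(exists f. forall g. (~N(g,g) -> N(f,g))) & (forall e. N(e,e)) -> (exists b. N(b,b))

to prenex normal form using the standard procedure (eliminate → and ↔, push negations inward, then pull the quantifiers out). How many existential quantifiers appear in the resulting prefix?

3

First replace A → B with ¬A ∨ B.
  ~(~(exists f. forall g. (~~N(g,g) | N(f,g))) & (forall e. N(e,e))) | (exists b. N(b,b))
Push ¬ through the quantifiers and connectives to reach negation normal form:
  (exists f. forall g. (N(g,g) | N(f,g))) | (exists e. ~N(e,e)) | (exists b. N(b,b))
Finally move all quantifiers to the prefix:
  exists f. forall g. exists e. exists b. (N(g,g) | N(f,g) | ~N(e,e) | N(b,b))
The prefix is exists f forall g exists e exists b: 1 universal, 3 existential.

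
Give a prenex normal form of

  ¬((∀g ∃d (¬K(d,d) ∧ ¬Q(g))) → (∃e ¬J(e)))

∀g ∃d ∀e (¬K(d,d) ∧ ¬Q(g) ∧ J(e))

Eliminate → and ↔ using ¬ and ∨.
  ¬(¬(∀g ∃d (¬K(d,d) ∧ ¬Q(g))) ∨ (∃e ¬J(e)))
Move each ¬ inward, flipping quantifiers it crosses:
  (∀g ∃d (¬K(d,d) ∧ ¬Q(g))) ∧ (∀e J(e))
Pull the quantifiers to the front (each side's bound variable is not free in the other side):
  ∀g ∃d ∀e (¬K(d,d) ∧ ¬Q(g) ∧ J(e))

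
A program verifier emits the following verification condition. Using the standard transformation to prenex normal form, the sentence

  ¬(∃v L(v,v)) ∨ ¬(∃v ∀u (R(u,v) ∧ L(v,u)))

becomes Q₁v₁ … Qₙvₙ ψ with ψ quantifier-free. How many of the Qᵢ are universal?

Push ¬ through the quantifiers and connectives to reach negation normal form:
  (∀v ¬L(v,v)) ∨ (∀v ∃u (¬R(u,v) ∨ ¬L(v,u)))
Standardize variables apart so no two quantifiers bind the same name: v↦r.
  (∀v ¬L(v,v)) ∨ (∀r ∃u (¬R(u,r) ∨ ¬L(r,u)))
Pull the quantifiers to the front (each side's bound variable is not free in the other side):
  ∀v ∀r ∃u (¬L(v,v) ∨ ¬R(u,r) ∨ ¬L(r,u))
The prefix is ∀v ∀r ∃u: 2 universal, 1 existential.

2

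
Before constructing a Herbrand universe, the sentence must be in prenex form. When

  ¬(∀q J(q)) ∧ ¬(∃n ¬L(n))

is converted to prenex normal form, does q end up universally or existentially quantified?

Push ¬ through the quantifiers and connectives to reach negation normal form:
  (∃q ¬J(q)) ∧ (∀n L(n))
Finally move all quantifiers to the prefix:
  ∃q ∀n (¬J(q) ∧ L(n))
The quantifier ∀q sits under an odd number of negations, so it flips to ∃q.

existential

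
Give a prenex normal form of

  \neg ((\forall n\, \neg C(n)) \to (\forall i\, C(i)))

\forall n\, \exists i\, (\neg C(n) \land \neg C(i))

Rewrite implications/biconditionals: A → B as ¬A ∨ B.
  \neg (\neg (\forall n\, \neg C(n)) \lor (\forall i\, C(i)))
Drive negations inward (¬∀x A ≡ ∃x ¬A, ¬∃x A ≡ ∀x ¬A, De Morgan for ∧/∨):
  (\forall n\, \neg C(n)) \land (\exists i\, \neg C(i))
All bound variables are already distinct, so no renaming is needed.
Extract every quantifier outward, since the variables are now distinct and don't occur free across branches:
  \forall n\, \exists i\, (\neg C(n) \land \neg C(i))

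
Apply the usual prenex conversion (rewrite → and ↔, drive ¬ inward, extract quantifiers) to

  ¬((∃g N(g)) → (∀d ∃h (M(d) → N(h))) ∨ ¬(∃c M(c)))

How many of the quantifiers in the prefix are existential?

Eliminate → and ↔ using ¬ and ∨.
  ¬(¬(∃g N(g)) ∨ (∀d ∃h (¬M(d) ∨ N(h))) ∨ ¬(∃c M(c)))
Push ¬ through the quantifiers and connectives to reach negation normal form:
  (∃g N(g)) ∧ (∃d ∀h (M(d) ∧ ¬N(h))) ∧ (∃c M(c))
All bound variables are already distinct, so no renaming is needed.
Extract every quantifier outward, since the variables are now distinct and don't occur free across branches:
  ∃g ∃d ∀h ∃c (N(g) ∧ M(d) ∧ ¬N(h) ∧ M(c))
The prefix is ∃g ∃d ∀h ∃c: 1 universal, 3 existential.

3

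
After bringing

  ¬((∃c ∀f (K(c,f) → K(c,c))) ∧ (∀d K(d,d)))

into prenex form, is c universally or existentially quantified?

universal

Eliminate → and ↔ using ¬ and ∨.
  ¬((∃c ∀f (¬K(c,f) ∨ K(c,c))) ∧ (∀d K(d,d)))
Move each ¬ inward, flipping quantifiers it crosses:
  (∀c ∃f (K(c,f) ∧ ¬K(c,c))) ∨ (∃d ¬K(d,d))
All bound variables are already distinct, so no renaming is needed.
Extract every quantifier outward, since the variables are now distinct and don't occur free across branches:
  ∀c ∃f ∃d (K(c,f) ∧ ¬K(c,c) ∨ ¬K(d,d))
The quantifier ∃c sits under an odd number of negations (counting the antecedent side of each →), so it flips to ∀c.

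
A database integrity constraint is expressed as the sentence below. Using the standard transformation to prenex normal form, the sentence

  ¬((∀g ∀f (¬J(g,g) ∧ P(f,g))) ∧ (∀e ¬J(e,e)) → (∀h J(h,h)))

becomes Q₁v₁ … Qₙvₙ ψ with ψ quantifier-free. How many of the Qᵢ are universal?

Rewrite implications/biconditionals: A → B as ¬A ∨ B.
  ¬(¬((∀g ∀f (¬J(g,g) ∧ P(f,g))) ∧ (∀e ¬J(e,e))) ∨ (∀h J(h,h)))
Move each ¬ inward, flipping quantifiers it crosses:
  (∀g ∀f (¬J(g,g) ∧ P(f,g))) ∧ (∀e ¬J(e,e)) ∧ (∃h ¬J(h,h))
All bound variables are already distinct, so no renaming is needed.
Finally move all quantifiers to the prefix:
  ∀g ∀f ∀e ∃h (¬J(g,g) ∧ P(f,g) ∧ ¬J(e,e) ∧ ¬J(h,h))
The prefix is ∀g ∀f ∀e ∃h: 3 universal, 1 existential.

3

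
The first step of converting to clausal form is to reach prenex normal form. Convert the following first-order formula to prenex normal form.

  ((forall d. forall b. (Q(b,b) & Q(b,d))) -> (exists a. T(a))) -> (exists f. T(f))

Eliminate → and ↔ using ¬ and ∨.
  ~(~(forall d. forall b. (Q(b,b) & Q(b,d))) | (exists a. T(a))) | (exists f. T(f))
Push ¬ through the quantifiers and connectives to reach negation normal form:
  (forall d. forall b. (Q(b,b) & Q(b,d))) & (forall a. ~T(a)) | (exists f. T(f))
Extract every quantifier outward, since the variables are now distinct and don't occur free across branches:
  forall d. forall b. forall a. exists f. (Q(b,b) & Q(b,d) & ~T(a) | T(f))

forall d. forall b. forall a. exists f. (Q(b,b) & Q(b,d) & ~T(a) | T(f))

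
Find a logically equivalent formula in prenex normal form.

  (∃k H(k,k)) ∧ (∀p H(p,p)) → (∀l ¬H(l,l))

∀k ∃p ∀l (¬H(k,k) ∨ ¬H(p,p) ∨ ¬H(l,l))

Eliminate → and ↔ using ¬ and ∨.
  ¬((∃k H(k,k)) ∧ (∀p H(p,p))) ∨ (∀l ¬H(l,l))
Move each ¬ inward, flipping quantifiers it crosses:
  (∀k ¬H(k,k)) ∨ (∃p ¬H(p,p)) ∨ (∀l ¬H(l,l))
All bound variables are already distinct, so no renaming is needed.
Extract every quantifier outward, since the variables are now distinct and don't occur free across branches:
  ∀k ∃p ∀l (¬H(k,k) ∨ ¬H(p,p) ∨ ¬H(l,l))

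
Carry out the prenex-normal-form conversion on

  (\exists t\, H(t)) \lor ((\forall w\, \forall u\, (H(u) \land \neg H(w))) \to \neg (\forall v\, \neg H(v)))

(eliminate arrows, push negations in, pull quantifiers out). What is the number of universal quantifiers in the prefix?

Rewrite implications/biconditionals: A → B as ¬A ∨ B.
  (\exists t\, H(t)) \lor \neg (\forall w\, \forall u\, (H(u) \land \neg H(w))) \lor \neg (\forall v\, \neg H(v))
Push ¬ through the quantifiers and connectives to reach negation normal form:
  (\exists t\, H(t)) \lor (\exists w\, \exists u\, (\neg H(u) \lor H(w))) \lor (\exists v\, H(v))
All bound variables are already distinct, so no renaming is needed.
Extract every quantifier outward, since the variables are now distinct and don't occur free across branches:
  \exists t\, \exists w\, \exists u\, \exists v\, (H(t) \lor \neg H(u) \lor H(w) \lor H(v))
The prefix is \exists t \exists w \exists u \exists v: 0 universal, 4 existential.

0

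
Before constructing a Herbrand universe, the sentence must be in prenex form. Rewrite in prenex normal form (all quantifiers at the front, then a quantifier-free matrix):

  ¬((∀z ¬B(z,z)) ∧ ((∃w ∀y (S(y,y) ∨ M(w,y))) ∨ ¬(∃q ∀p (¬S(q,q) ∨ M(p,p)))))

∃z ∀w ∃y ∃q ∀p (B(z,z) ∨ ¬S(y,y) ∧ ¬M(w,y) ∧ (¬S(q,q) ∨ M(p,p)))

Push ¬ through the quantifiers and connectives to reach negation normal form:
  (∃z B(z,z)) ∨ (∀w ∃y (¬S(y,y) ∧ ¬M(w,y))) ∧ (∃q ∀p (¬S(q,q) ∨ M(p,p)))
Finally move all quantifiers to the prefix:
  ∃z ∀w ∃y ∃q ∀p (B(z,z) ∨ ¬S(y,y) ∧ ¬M(w,y) ∧ (¬S(q,q) ∨ M(p,p)))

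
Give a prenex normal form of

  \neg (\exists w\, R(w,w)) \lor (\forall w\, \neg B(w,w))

\forall w\, \forall u\, (\neg R(w,w) \lor \neg B(u,u))

Drive negations inward (¬∀x A ≡ ∃x ¬A, ¬∃x A ≡ ∀x ¬A, De Morgan for ∧/∨):
  (\forall w\, \neg R(w,w)) \lor (\forall w\, \neg B(w,w))
Give each quantifier a distinct variable: w↦u.
  (\forall w\, \neg R(w,w)) \lor (\forall u\, \neg B(u,u))
Pull the quantifiers to the front (each side's bound variable is not free in the other side):
  \forall w\, \forall u\, (\neg R(w,w) \lor \neg B(u,u))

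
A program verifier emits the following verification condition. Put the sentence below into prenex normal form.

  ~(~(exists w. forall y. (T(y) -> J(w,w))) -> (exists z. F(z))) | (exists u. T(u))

forall w. exists y. forall z. exists u. (T(y) & ~J(w,w) & ~F(z) | T(u))

First replace A → B with ¬A ∨ B.
  ~(~~(exists w. forall y. (~T(y) | J(w,w))) | (exists z. F(z))) | (exists u. T(u))
Drive negations inward (¬∀x A ≡ ∃x ¬A, ¬∃x A ≡ ∀x ¬A, De Morgan for ∧/∨):
  (forall w. exists y. (T(y) & ~J(w,w))) & (forall z. ~F(z)) | (exists u. T(u))
All bound variables are already distinct, so no renaming is needed.
Pull the quantifiers to the front (each side's bound variable is not free in the other side):
  forall w. exists y. forall z. exists u. (T(y) & ~J(w,w) & ~F(z) | T(u))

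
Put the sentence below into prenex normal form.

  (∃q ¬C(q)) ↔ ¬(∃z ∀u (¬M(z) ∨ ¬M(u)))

Rewrite implications/biconditionals: A → B as ¬A ∨ B; A ↔ B as (¬A ∨ B) ∧ (¬B ∨ A).
  (¬(∃q ¬C(q)) ∨ ¬(∃z ∀u (¬M(z) ∨ ¬M(u)))) ∧ (¬¬(∃z ∀u (¬M(z) ∨ ¬M(u))) ∨ (∃q ¬C(q)))
Push ¬ through the quantifiers and connectives to reach negation normal form:
  ((∀q C(q)) ∨ (∀z ∃u (M(z) ∧ M(u)))) ∧ ((∃z ∀u (¬M(z) ∨ ¬M(u))) ∨ (∃q ¬C(q)))
Standardize variables apart so no two quantifiers bind the same name: z↦b, u↦z1, q↦r.
  ((∀q C(q)) ∨ (∀z ∃u (M(z) ∧ M(u)))) ∧ ((∃b ∀z1 (¬M(b) ∨ ¬M(z1))) ∨ (∃r ¬C(r)))
Extract every quantifier outward, since the variables are now distinct and don't occur free across branches:
  ∀q ∀z ∃u ∃b ∀z1 ∃r ((C(q) ∨ M(z) ∧ M(u)) ∧ (¬M(b) ∨ ¬M(z1) ∨ ¬C(r)))

∀q ∀z ∃u ∃b ∀z1 ∃r ((C(q) ∨ M(z) ∧ M(u)) ∧ (¬M(b) ∨ ¬M(z1) ∨ ¬C(r)))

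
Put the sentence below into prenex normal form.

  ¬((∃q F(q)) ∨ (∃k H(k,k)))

Move each ¬ inward, flipping quantifiers it crosses:
  (∀q ¬F(q)) ∧ (∀k ¬H(k,k))
Extract every quantifier outward, since the variables are now distinct and don't occur free across branches:
  ∀q ∀k (¬F(q) ∧ ¬H(k,k))

∀q ∀k (¬F(q) ∧ ¬H(k,k))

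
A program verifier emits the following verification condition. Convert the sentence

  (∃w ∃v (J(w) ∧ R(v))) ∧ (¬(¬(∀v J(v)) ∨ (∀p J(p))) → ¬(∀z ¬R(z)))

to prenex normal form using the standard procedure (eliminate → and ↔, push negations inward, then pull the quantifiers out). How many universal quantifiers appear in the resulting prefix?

Eliminate → and ↔ using ¬ and ∨.
  (∃w ∃v (J(w) ∧ R(v))) ∧ (¬¬(¬(∀v J(v)) ∨ (∀p J(p))) ∨ ¬(∀z ¬R(z)))
Drive negations inward (¬∀x A ≡ ∃x ¬A, ¬∃x A ≡ ∀x ¬A, De Morgan for ∧/∨):
  (∃w ∃v (J(w) ∧ R(v))) ∧ ((∃v ¬J(v)) ∨ (∀p J(p)) ∨ (∃z R(z)))
Give each quantifier a distinct variable: v↦c.
  (∃w ∃v (J(w) ∧ R(v))) ∧ ((∃c ¬J(c)) ∨ (∀p J(p)) ∨ (∃z R(z)))
Extract every quantifier outward, since the variables are now distinct and don't occur free across branches:
  ∃w ∃v ∃c ∀p ∃z (J(w) ∧ R(v) ∧ (¬J(c) ∨ J(p) ∨ R(z)))
The prefix is ∃w ∃v ∃c ∀p ∃z: 1 universal, 4 existential.

1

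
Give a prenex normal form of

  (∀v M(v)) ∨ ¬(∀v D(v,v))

∀v ∃w1 (M(v) ∨ ¬D(w1,w1))

Push ¬ through the quantifiers and connectives to reach negation normal form:
  (∀v M(v)) ∨ (∃v ¬D(v,v))
Rename bound variables to avoid capture: v↦w1.
  (∀v M(v)) ∨ (∃w1 ¬D(w1,w1))
Finally move all quantifiers to the prefix:
  ∀v ∃w1 (M(v) ∨ ¬D(w1,w1))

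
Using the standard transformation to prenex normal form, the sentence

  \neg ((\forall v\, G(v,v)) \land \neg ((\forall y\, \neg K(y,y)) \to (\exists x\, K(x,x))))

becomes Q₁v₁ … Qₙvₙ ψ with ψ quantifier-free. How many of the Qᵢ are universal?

0

Eliminate → and ↔ using ¬ and ∨.
  \neg ((\forall v\, G(v,v)) \land \neg (\neg (\forall y\, \neg K(y,y)) \lor (\exists x\, K(x,x))))
Drive negations inward (¬∀x A ≡ ∃x ¬A, ¬∃x A ≡ ∀x ¬A, De Morgan for ∧/∨):
  (\exists v\, \neg G(v,v)) \lor (\exists y\, K(y,y)) \lor (\exists x\, K(x,x))
Extract every quantifier outward, since the variables are now distinct and don't occur free across branches:
  \exists v\, \exists y\, \exists x\, (\neg G(v,v) \lor K(y,y) \lor K(x,x))
The prefix is \exists v \exists y \exists x: 0 universal, 3 existential.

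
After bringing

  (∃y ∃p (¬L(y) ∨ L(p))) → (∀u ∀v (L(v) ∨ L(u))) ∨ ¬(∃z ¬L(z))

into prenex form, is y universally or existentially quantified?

Rewrite implications/biconditionals: A → B as ¬A ∨ B.
  ¬(∃y ∃p (¬L(y) ∨ L(p))) ∨ (∀u ∀v (L(v) ∨ L(u))) ∨ ¬(∃z ¬L(z))
Push ¬ through the quantifiers and connectives to reach negation normal form:
  (∀y ∀p (L(y) ∧ ¬L(p))) ∨ (∀u ∀v (L(v) ∨ L(u))) ∨ (∀z L(z))
All bound variables are already distinct, so no renaming is needed.
Finally move all quantifiers to the prefix:
  ∀y ∀p ∀u ∀v ∀z (L(y) ∧ ¬L(p) ∨ L(v) ∨ L(u) ∨ L(z))
The quantifier ∃y sits under an odd number of negations (counting the antecedent side of each →), so it flips to ∀y.

universal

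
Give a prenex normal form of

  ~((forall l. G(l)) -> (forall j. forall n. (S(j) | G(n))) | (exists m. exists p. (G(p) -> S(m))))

forall l. exists j. exists n. forall m. forall p. (G(l) & ~S(j) & ~G(n) & G(p) & ~S(m))

First replace A → B with ¬A ∨ B.
  ~(~(forall l. G(l)) | (forall j. forall n. (S(j) | G(n))) | (exists m. exists p. (~G(p) | S(m))))
Drive negations inward (¬∀x A ≡ ∃x ¬A, ¬∃x A ≡ ∀x ¬A, De Morgan for ∧/∨):
  (forall l. G(l)) & (exists j. exists n. (~S(j) & ~G(n))) & (forall m. forall p. (G(p) & ~S(m)))
All bound variables are already distinct, so no renaming is needed.
Pull the quantifiers to the front (each side's bound variable is not free in the other side):
  forall l. exists j. exists n. forall m. forall p. (G(l) & ~S(j) & ~G(n) & G(p) & ~S(m))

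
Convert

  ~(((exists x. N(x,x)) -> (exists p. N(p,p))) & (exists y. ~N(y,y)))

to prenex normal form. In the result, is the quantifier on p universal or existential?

universal

Eliminate → and ↔ using ¬ and ∨.
  ~((~(exists x. N(x,x)) | (exists p. N(p,p))) & (exists y. ~N(y,y)))
Drive negations inward (¬∀x A ≡ ∃x ¬A, ¬∃x A ≡ ∀x ¬A, De Morgan for ∧/∨):
  (exists x. N(x,x)) & (forall p. ~N(p,p)) | (forall y. N(y,y))
Finally move all quantifiers to the prefix:
  exists x. forall p. forall y. (N(x,x) & ~N(p,p) | N(y,y))
The quantifier exists p sits under an odd number of negations (counting the antecedent side of each →), so it flips to forall p.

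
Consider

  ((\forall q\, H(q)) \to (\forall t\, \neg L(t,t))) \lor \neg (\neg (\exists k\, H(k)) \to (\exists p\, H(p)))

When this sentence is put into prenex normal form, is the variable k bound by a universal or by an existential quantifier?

Rewrite implications/biconditionals: A → B as ¬A ∨ B.
  \neg (\forall q\, H(q)) \lor (\forall t\, \neg L(t,t)) \lor \neg (\neg \neg (\exists k\, H(k)) \lor (\exists p\, H(p)))
Push ¬ through the quantifiers and connectives to reach negation normal form:
  (\exists q\, \neg H(q)) \lor (\forall t\, \neg L(t,t)) \lor (\forall k\, \neg H(k)) \land (\forall p\, \neg H(p))
Extract every quantifier outward, since the variables are now distinct and don't occur free across branches:
  \exists q\, \forall t\, \forall k\, \forall p\, (\neg H(q) \lor \neg L(t,t) \lor \neg H(k) \land \neg H(p))
The quantifier \exists k sits under an odd number of negations (counting the antecedent side of each →), so it flips to \forall k.

universal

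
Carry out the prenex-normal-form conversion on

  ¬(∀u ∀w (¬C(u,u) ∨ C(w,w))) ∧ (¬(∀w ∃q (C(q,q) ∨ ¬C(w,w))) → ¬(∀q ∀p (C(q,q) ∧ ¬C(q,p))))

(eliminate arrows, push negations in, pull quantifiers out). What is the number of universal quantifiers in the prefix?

Rewrite implications/biconditionals: A → B as ¬A ∨ B.
  ¬(∀u ∀w (¬C(u,u) ∨ C(w,w))) ∧ (¬¬(∀w ∃q (C(q,q) ∨ ¬C(w,w))) ∨ ¬(∀q ∀p (C(q,q) ∧ ¬C(q,p))))
Push ¬ through the quantifiers and connectives to reach negation normal form:
  (∃u ∃w (C(u,u) ∧ ¬C(w,w))) ∧ ((∀w ∃q (C(q,q) ∨ ¬C(w,w))) ∨ (∃q ∃p (¬C(q,q) ∨ C(q,p))))
Rename bound variables to avoid capture: w↦a, q↦y1.
  (∃u ∃w (C(u,u) ∧ ¬C(w,w))) ∧ ((∀a ∃q (C(q,q) ∨ ¬C(a,a))) ∨ (∃y1 ∃p (¬C(y1,y1) ∨ C(y1,p))))
Finally move all quantifiers to the prefix:
  ∃u ∃w ∀a ∃q ∃y1 ∃p (C(u,u) ∧ ¬C(w,w) ∧ (C(q,q) ∨ ¬C(a,a) ∨ ¬C(y1,y1) ∨ C(y1,p)))
The prefix is ∃u ∃w ∀a ∃q ∃y1 ∃p: 1 universal, 5 existential.

1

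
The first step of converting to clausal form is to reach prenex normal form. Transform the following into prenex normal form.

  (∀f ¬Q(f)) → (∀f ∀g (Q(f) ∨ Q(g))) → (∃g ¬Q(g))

∃f ∃x ∃g ∃z1 (Q(f) ∨ ¬Q(x) ∧ ¬Q(g) ∨ ¬Q(z1))

First replace A → B with ¬A ∨ B.
  ¬(∀f ¬Q(f)) ∨ ¬(∀f ∀g (Q(f) ∨ Q(g))) ∨ (∃g ¬Q(g))
Move each ¬ inward, flipping quantifiers it crosses:
  (∃f Q(f)) ∨ (∃f ∃g (¬Q(f) ∧ ¬Q(g))) ∨ (∃g ¬Q(g))
Standardize variables apart so no two quantifiers bind the same name: f↦x, g↦z1.
  (∃f Q(f)) ∨ (∃x ∃g (¬Q(x) ∧ ¬Q(g))) ∨ (∃z1 ¬Q(z1))
Extract every quantifier outward, since the variables are now distinct and don't occur free across branches:
  ∃f ∃x ∃g ∃z1 (Q(f) ∨ ¬Q(x) ∧ ¬Q(g) ∨ ¬Q(z1))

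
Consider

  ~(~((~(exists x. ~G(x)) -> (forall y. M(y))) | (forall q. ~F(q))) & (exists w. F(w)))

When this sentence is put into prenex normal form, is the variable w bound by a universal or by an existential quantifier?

universal

Rewrite implications/biconditionals: A → B as ¬A ∨ B.
  ~(~(~~(exists x. ~G(x)) | (forall y. M(y)) | (forall q. ~F(q))) & (exists w. F(w)))
Drive negations inward (¬∀x A ≡ ∃x ¬A, ¬∃x A ≡ ∀x ¬A, De Morgan for ∧/∨):
  (exists x. ~G(x)) | (forall y. M(y)) | (forall q. ~F(q)) | (forall w. ~F(w))
All bound variables are already distinct, so no renaming is needed.
Finally move all quantifiers to the prefix:
  exists x. forall y. forall q. forall w. (~G(x) | M(y) | ~F(q) | ~F(w))
The quantifier exists w sits under an odd number of negations (counting the antecedent side of each →), so it flips to forall w.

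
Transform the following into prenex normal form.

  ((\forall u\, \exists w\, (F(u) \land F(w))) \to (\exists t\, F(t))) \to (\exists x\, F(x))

Eliminate → and ↔ using ¬ and ∨.
  \neg (\neg (\forall u\, \exists w\, (F(u) \land F(w))) \lor (\exists t\, F(t))) \lor (\exists x\, F(x))
Move each ¬ inward, flipping quantifiers it crosses:
  (\forall u\, \exists w\, (F(u) \land F(w))) \land (\forall t\, \neg F(t)) \lor (\exists x\, F(x))
All bound variables are already distinct, so no renaming is needed.
Extract every quantifier outward, since the variables are now distinct and don't occur free across branches:
  \forall u\, \exists w\, \forall t\, \exists x\, (F(u) \land F(w) \land \neg F(t) \lor F(x))

\forall u\, \exists w\, \forall t\, \exists x\, (F(u) \land F(w) \land \neg F(t) \lor F(x))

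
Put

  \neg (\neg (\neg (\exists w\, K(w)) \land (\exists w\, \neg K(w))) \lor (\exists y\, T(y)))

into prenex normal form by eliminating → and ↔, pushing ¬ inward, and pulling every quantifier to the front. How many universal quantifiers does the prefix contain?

Push ¬ through the quantifiers and connectives to reach negation normal form:
  (\forall w\, \neg K(w)) \land (\exists w\, \neg K(w)) \land (\forall y\, \neg T(y))
Standardize variables apart so no two quantifiers bind the same name: w↦z1.
  (\forall w\, \neg K(w)) \land (\exists z1\, \neg K(z1)) \land (\forall y\, \neg T(y))
Finally move all quantifiers to the prefix:
  \forall w\, \exists z1\, \forall y\, (\neg K(w) \land \neg K(z1) \land \neg T(y))
The prefix is \forall w \exists z1 \forall y: 2 universal, 1 existential.

2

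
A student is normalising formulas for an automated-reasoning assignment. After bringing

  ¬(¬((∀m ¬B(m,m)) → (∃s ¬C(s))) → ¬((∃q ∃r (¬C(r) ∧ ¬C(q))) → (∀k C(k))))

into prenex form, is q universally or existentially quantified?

universal

Rewrite implications/biconditionals: A → B as ¬A ∨ B.
  ¬(¬¬(¬(∀m ¬B(m,m)) ∨ (∃s ¬C(s))) ∨ ¬(¬(∃q ∃r (¬C(r) ∧ ¬C(q))) ∨ (∀k C(k))))
Drive negations inward (¬∀x A ≡ ∃x ¬A, ¬∃x A ≡ ∀x ¬A, De Morgan for ∧/∨):
  (∀m ¬B(m,m)) ∧ (∀s C(s)) ∧ ((∀q ∀r (C(r) ∨ C(q))) ∨ (∀k C(k)))
All bound variables are already distinct, so no renaming is needed.
Finally move all quantifiers to the prefix:
  ∀m ∀s ∀q ∀r ∀k (¬B(m,m) ∧ C(s) ∧ (C(r) ∨ C(q) ∨ C(k)))
The quantifier ∃q sits under an odd number of negations (counting the antecedent side of each →), so it flips to ∀q.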